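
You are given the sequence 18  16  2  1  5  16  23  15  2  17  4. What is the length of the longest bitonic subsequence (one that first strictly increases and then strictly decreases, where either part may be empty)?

inc[i] = longest strictly increasing subsequence ending at i; dec[i] = longest strictly decreasing subsequence starting at i:
i:      1  2  3  4  5  6  7  8  9 10 11
a[i]:  18 16  2  1  5 16 23 15  2 17  4
inc:    1  1  1  1  2  3  4  3  2  4  3
dec:    4  3  2  1  2  3  3  2  1  2  1
Best peak at i=7 (value 23): inc=4, dec=3, length 4+3−1 = 6.

6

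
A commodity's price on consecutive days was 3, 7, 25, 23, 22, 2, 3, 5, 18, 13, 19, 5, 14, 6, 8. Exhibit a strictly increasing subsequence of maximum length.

2, 3, 5, 18, 19

Patience tails give the LIS length; then backtrack through the dp parents:
3 → extends → [3]
7 → extends → [3, 7]
25 → extends → [3, 7, 25]
23 → replaces 25 → [3, 7, 23]
22 → replaces 23 → [3, 7, 22]
2 → replaces 3 → [2, 7, 22]
3 → replaces 7 → [2, 3, 22]
5 → replaces 22 → [2, 3, 5]
18 → extends → [2, 3, 5, 18]
13 → replaces 18 → [2, 3, 5, 13]
19 → extends → [2, 3, 5, 13, 19]
5 → already a tail → [2, 3, 5, 13, 19]
14 → replaces 19 → [2, 3, 5, 13, 14]
6 → replaces 13 → [2, 3, 5, 6, 14]
8 → replaces 14 → [2, 3, 5, 6, 8]
Length 5; one witness is 2, 3, 5, 18, 19.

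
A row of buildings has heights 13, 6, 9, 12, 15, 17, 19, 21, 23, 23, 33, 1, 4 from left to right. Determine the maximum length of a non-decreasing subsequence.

Let dp[i] be the length of the longest such subsequence ending at index i:
i:      1  2  3  4  5  6  7  8  9 10 11 12 13
a[i]:  13  6  9 12 15 17 19 21 23 23 33  1  4
dp:     1  1  2  3  4  5  6  7  8  9 10  1  2
Maximum dp value is 10.

10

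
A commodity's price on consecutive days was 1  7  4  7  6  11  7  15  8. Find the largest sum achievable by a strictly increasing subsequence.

Let S[i] be the best sum of a strictly increasing subsequence ending at i:
i:      1  2  3  4  5  6  7  8  9
a[i]:   1  7  4  7  6 11  7 15  8
S:      1  8  5 12 11 23 18 38 26
Maximum is 38 (e.g. 1 + 4 + 7 + 11 + 15).

38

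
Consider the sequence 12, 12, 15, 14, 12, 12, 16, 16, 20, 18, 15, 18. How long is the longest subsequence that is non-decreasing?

8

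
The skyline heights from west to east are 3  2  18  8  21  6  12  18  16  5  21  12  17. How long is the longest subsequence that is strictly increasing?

5

Let dp[i] be the length of the longest such subsequence ending at index i:
i:      1  2  3  4  5  6  7  8  9 10 11 12 13
a[i]:   3  2 18  8 21  6 12 18 16  5 21 12 17
dp:     1  1  2  2  3  2  3  4  4  2  5  3  5
Maximum dp value is 5.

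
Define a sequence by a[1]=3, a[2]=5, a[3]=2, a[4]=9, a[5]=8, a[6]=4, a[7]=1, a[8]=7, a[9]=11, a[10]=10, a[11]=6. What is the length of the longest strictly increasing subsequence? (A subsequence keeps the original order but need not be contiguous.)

4

Let dp[i] be the length of the longest such subsequence ending at index i:
i:      1  2  3  4  5  6  7  8  9 10 11
a[i]:   3  5  2  9  8  4  1  7 11 10  6
dp:     1  2  1  3  3  2  1  3  4  4  3
Maximum dp value is 4.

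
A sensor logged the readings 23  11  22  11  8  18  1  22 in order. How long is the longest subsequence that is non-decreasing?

4

Let dp[i] be the length of the longest such subsequence ending at index i:
i:      1  2  3  4  5  6  7  8
a[i]:  23 11 22 11  8 18  1 22
dp:     1  1  2  2  1  3  1  4
Maximum dp value is 4.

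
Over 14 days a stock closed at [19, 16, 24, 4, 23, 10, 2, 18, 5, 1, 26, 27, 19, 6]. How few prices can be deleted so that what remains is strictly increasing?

Fewest deletions = n − (longest strictly increasing subsequence).
i:      1  2  3  4  5  6  7  8  9 10 11 12 13 14
a[i]:  19 16 24  4 23 10  2 18  5  1 26 27 19  6
dp:     1  1  2  1  2  2  1  3  2  1  4  5  4  3
max dp = 5, so deletions = 14 − 5 = 9.

9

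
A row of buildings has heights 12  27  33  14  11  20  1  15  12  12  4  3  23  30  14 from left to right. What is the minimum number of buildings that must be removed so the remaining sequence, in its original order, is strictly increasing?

Fewest deletions = n − (longest strictly increasing subsequence).
i:      1  2  3  4  5  6  7  8  9 10 11 12 13 14 15
a[i]:  12 27 33 14 11 20  1 15 12 12  4  3 23 30 14
dp:     1  2  3  2  1  3  1  3  2  2  2  2  4  5  3
max dp = 5, so deletions = 15 − 5 = 10.

10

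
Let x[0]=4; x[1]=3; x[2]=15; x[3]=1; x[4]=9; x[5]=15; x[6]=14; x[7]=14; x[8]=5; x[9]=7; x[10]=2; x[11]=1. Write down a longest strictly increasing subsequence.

Patience tails give the LIS length; then backtrack through the dp parents:
4 → extends → [4]
3 → replaces 4 → [3]
15 → extends → [3, 15]
1 → replaces 3 → [1, 15]
9 → replaces 15 → [1, 9]
15 → extends → [1, 9, 15]
14 → replaces 15 → [1, 9, 14]
14 → already a tail → [1, 9, 14]
5 → replaces 9 → [1, 5, 14]
7 → replaces 14 → [1, 5, 7]
2 → replaces 5 → [1, 2, 7]
1 → already a tail → [1, 2, 7]
Length 3; one witness is 4, 9, 15.

4, 9, 15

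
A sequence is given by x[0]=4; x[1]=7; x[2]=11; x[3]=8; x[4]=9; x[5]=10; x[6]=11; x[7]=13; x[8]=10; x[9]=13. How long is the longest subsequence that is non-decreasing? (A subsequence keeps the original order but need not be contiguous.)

Track the smallest tail for each achievable length (allowing ties):
4 → extends → [4]
7 → extends → [4, 7]
11 → extends → [4, 7, 11]
8 → replaces 11 → [4, 7, 8]
9 → extends → [4, 7, 8, 9]
10 → extends → [4, 7, 8, 9, 10]
11 → extends → [4, 7, 8, 9, 10, 11]
13 → extends → [4, 7, 8, 9, 10, 11, 13]
10 → replaces 11 → [4, 7, 8, 9, 10, 10, 13]
13 → extends → [4, 7, 8, 9, 10, 10, 13, 13]
Eight tails, so the longest non-decreasing subsequence has length 8 (e.g. 4, 7, 8, 9, 10, 11, 13, 13).

8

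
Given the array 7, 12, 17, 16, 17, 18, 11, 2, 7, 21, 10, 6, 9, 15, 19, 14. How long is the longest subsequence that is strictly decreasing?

5

Negate each value so 'decreasing' becomes 'increasing', then run patience tails on the negated sequence:
-7 → extends → [-7]
-12 → replaces -7 → [-12]
-17 → replaces -12 → [-17]
-16 → extends → [-17, -16]
-17 → already a tail → [-17, -16]
-18 → replaces -17 → [-18, -16]
-11 → extends → [-18, -16, -11]
-2 → extends → [-18, -16, -11, -2]
-7 → replaces -2 → [-18, -16, -11, -7]
-21 → replaces -18 → [-21, -16, -11, -7]
-10 → replaces -7 → [-21, -16, -11, -10]
-6 → extends → [-21, -16, -11, -10, -6]
-9 → replaces -6 → [-21, -16, -11, -10, -9]
-15 → replaces -11 → [-21, -16, -15, -10, -9]
-19 → replaces -16 → [-21, -19, -15, -10, -9]
-14 → replaces -10 → [-21, -19, -15, -14, -9]
Five tails, so the longest strictly decreasing subsequence of the original has length 5.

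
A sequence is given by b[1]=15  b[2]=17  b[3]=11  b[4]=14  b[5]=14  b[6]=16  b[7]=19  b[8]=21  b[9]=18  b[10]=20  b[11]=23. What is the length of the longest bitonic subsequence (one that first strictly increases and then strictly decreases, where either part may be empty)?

6

inc[i] = longest strictly increasing subsequence ending at i; dec[i] = longest strictly decreasing subsequence starting at i:
i:      1  2  3  4  5  6  7  8  9 10 11
b[i]:  15 17 11 14 14 16 19 21 18 20 23
inc:    1  2  1  2  2  3  4  5  4  5  6
dec:    2  2  1  1  1  1  2  2  1  1  1
Best peak at i=8 (value 21): inc=5, dec=2, length 5+2−1 = 6.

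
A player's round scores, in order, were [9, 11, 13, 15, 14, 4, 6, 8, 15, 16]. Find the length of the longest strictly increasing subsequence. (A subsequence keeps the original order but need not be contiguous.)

Let dp[i] be the length of the longest such subsequence ending at index i:
i:      1  2  3  4  5  6  7  8  9 10
a[i]:   9 11 13 15 14  4  6  8 15 16
dp:     1  2  3  4  4  1  2  3  5  6
Maximum dp value is 6.

6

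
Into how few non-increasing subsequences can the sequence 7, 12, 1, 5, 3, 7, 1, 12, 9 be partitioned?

4

The minimum number of non-increasing subsequences covering a sequence equals the length of its longest strictly increasing subsequence.
LIS length is 4 (e.g. 1, 5, 7, 12), so 4 piles are needed.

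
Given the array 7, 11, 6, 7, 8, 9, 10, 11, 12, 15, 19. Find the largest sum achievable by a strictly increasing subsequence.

Let S[i] be the best sum of a strictly increasing subsequence ending at i:
i:      1  2  3  4  5  6  7  8  9 10 11
a[i]:   7 11  6  7  8  9 10 11 12 15 19
S:      7 18  6 13 21 30 40 51 63 78 97
Maximum is 97 (e.g. 6 + 7 + 8 + 9 + 10 + 11 + 12 + 15 + 19).

97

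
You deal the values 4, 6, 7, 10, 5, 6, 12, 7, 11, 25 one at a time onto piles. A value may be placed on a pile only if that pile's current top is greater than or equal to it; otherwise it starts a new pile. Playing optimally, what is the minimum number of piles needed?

The minimum number of non-increasing subsequences covering a sequence equals the length of its longest strictly increasing subsequence.
LIS length is 6 (e.g. 4, 6, 7, 10, 12, 25), so 6 piles are needed.

6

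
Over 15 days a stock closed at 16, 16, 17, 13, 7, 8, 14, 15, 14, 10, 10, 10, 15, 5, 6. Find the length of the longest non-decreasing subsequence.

6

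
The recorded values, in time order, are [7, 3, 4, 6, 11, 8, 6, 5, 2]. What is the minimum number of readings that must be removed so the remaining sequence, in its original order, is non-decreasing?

Fewest deletions = n − (longest non-decreasing subsequence).
Patience tails:
7 → extends → [7]
3 → replaces 7 → [3]
4 → extends → [3, 4]
6 → extends → [3, 4, 6]
11 → extends → [3, 4, 6, 11]
8 → replaces 11 → [3, 4, 6, 8]
6 → replaces 8 → [3, 4, 6, 6]
5 → replaces 6 → [3, 4, 5, 6]
2 → replaces 3 → [2, 4, 5, 6]
Longest non-decreasing subsequence has length 4, so deletions = 9 − 4 = 5.

5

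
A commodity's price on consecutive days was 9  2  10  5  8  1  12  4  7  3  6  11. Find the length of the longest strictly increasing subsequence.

Let dp[i] be the length of the longest such subsequence ending at index i:
i:      1  2  3  4  5  6  7  8  9 10 11 12
a[i]:   9  2 10  5  8  1 12  4  7  3  6 11
dp:     1  1  2  2  3  1  4  2  3  2  3  4
Maximum dp value is 4.

4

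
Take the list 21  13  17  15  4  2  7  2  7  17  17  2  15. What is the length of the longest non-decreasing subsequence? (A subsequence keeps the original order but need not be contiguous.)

5

Track the smallest tail for each achievable length (allowing ties):
21 → extends → [21]
13 → replaces 21 → [13]
17 → extends → [13, 17]
15 → replaces 17 → [13, 15]
4 → replaces 13 → [4, 15]
2 → replaces 4 → [2, 15]
7 → replaces 15 → [2, 7]
2 → replaces 7 → [2, 2]
7 → extends → [2, 2, 7]
17 → extends → [2, 2, 7, 17]
17 → extends → [2, 2, 7, 17, 17]
2 → replaces 7 → [2, 2, 2, 17, 17]
15 → replaces 17 → [2, 2, 2, 15, 17]
Five tails, so the longest non-decreasing subsequence has length 5 (e.g. 4, 7, 7, 17, 17).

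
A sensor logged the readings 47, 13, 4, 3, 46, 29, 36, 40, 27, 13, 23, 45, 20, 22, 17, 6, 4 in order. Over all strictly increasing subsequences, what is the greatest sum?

163

Let S[i] be the best sum of a strictly increasing subsequence ending at i:
i:       1   2   3   4   5   6   7   8   9  10  11  12  13  14  15  16  17
a[i]:   47  13   4   3  46  29  36  40  27  13  23  45  20  22  17   6   4
S:      47  13   4   3  59  42  78 118  40  17  40 163  37  59  34  10   7
Maximum is 163 (e.g. 13 + 29 + 36 + 40 + 45).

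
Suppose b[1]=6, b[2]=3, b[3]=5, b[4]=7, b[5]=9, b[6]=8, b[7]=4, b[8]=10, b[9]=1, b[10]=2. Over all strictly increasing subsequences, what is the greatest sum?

Let S[i] be the best sum of a strictly increasing subsequence ending at i:
i:      1  2  3  4  5  6  7  8  9 10
b[i]:   6  3  5  7  9  8  4 10  1  2
S:      6  3  8 15 24 23  7 34  1  3
Maximum is 34 (e.g. 3 + 5 + 7 + 9 + 10).

34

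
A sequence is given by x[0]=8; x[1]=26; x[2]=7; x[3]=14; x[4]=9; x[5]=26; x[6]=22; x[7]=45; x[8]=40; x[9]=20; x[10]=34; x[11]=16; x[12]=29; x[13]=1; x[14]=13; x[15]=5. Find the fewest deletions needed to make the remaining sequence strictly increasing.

Fewest deletions = n − (longest strictly increasing subsequence).
i:      0  1  2  3  4  5  6  7  8  9 10 11 12 13 14 15
x[i]:   8 26  7 14  9 26 22 45 40 20 34 16 29  1 13  5
dp:     1  2  1  2  2  3  3  4  4  3  4  3  4  1  3  2
max dp = 4, so deletions = 16 − 4 = 12.

12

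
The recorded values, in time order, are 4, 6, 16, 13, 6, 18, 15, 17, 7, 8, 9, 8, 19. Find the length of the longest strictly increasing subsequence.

Track the smallest tail for each achievable length (strict):
4 → extends → [4]
6 → extends → [4, 6]
16 → extends → [4, 6, 16]
13 → replaces 16 → [4, 6, 13]
6 → already a tail → [4, 6, 13]
18 → extends → [4, 6, 13, 18]
15 → replaces 18 → [4, 6, 13, 15]
17 → extends → [4, 6, 13, 15, 17]
7 → replaces 13 → [4, 6, 7, 15, 17]
8 → replaces 15 → [4, 6, 7, 8, 17]
9 → replaces 17 → [4, 6, 7, 8, 9]
8 → already a tail → [4, 6, 7, 8, 9]
19 → extends → [4, 6, 7, 8, 9, 19]
Six tails, so the longest strictly increasing subsequence has length 6 (e.g. 4, 6, 13, 15, 17, 19).

6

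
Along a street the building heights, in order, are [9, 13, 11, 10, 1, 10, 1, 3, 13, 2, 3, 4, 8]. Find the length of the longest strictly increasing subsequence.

5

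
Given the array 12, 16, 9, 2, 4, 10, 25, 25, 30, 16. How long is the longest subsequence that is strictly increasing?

5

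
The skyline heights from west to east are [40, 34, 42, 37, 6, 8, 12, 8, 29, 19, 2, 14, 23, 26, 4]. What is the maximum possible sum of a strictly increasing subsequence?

94

Let S[i] be the best sum of a strictly increasing subsequence ending at i:
i:      1  2  3  4  5  6  7  8  9 10 11 12 13 14 15
a[i]:  40 34 42 37  6  8 12  8 29 19  2 14 23 26  4
S:     40 34 82 71  6 14 26 14 55 45  2 40 68 94  6
Maximum is 94 (e.g. 6 + 8 + 12 + 19 + 23 + 26).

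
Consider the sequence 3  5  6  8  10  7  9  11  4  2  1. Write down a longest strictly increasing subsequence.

Patience tails give the LIS length; then backtrack through the dp parents:
3 → extends → [3]
5 → extends → [3, 5]
6 → extends → [3, 5, 6]
8 → extends → [3, 5, 6, 8]
10 → extends → [3, 5, 6, 8, 10]
7 → replaces 8 → [3, 5, 6, 7, 10]
9 → replaces 10 → [3, 5, 6, 7, 9]
11 → extends → [3, 5, 6, 7, 9, 11]
4 → replaces 5 → [3, 4, 6, 7, 9, 11]
2 → replaces 3 → [2, 4, 6, 7, 9, 11]
1 → replaces 2 → [1, 4, 6, 7, 9, 11]
Length 6; one witness is 3, 5, 6, 8, 10, 11.

3, 5, 6, 8, 10, 11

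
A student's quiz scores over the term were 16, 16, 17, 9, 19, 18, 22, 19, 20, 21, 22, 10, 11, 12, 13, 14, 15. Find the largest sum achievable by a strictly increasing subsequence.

133

Let S[i] be the best sum of a strictly increasing subsequence ending at i:
i:       1   2   3   4   5   6   7   8   9  10  11  12  13  14  15  16  17
a[i]:   16  16  17   9  19  18  22  19  20  21  22  10  11  12  13  14  15
S:      16  16  33   9  52  51  74  70  90 111 133  19  30  42  55  69  84
Maximum is 133 (e.g. 16 + 17 + 18 + 19 + 20 + 21 + 22).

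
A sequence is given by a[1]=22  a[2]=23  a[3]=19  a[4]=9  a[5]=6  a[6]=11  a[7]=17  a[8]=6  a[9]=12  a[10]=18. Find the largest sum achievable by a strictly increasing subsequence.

55

Let S[i] be the best sum of a strictly increasing subsequence ending at i:
i:      1  2  3  4  5  6  7  8  9 10
a[i]:  22 23 19  9  6 11 17  6 12 18
S:     22 45 19  9  6 20 37  6 32 55
Maximum is 55 (e.g. 9 + 11 + 17 + 18).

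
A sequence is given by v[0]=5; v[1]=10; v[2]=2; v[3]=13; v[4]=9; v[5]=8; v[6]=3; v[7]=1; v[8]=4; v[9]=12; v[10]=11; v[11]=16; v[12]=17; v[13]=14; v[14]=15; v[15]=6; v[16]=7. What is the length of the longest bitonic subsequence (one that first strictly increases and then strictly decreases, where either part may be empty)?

inc[i] = longest strictly increasing subsequence ending at i; dec[i] = longest strictly decreasing subsequence starting at i:
i:      0  1  2  3  4  5  6  7  8  9 10 11 12 13 14 15 16
v[i]:   5 10  2 13  9  8  3  1  4 12 11 16 17 14 15  6  7
inc:    1  2  1  3  2  2  2  1  3  4  4  5  6  5  6  4  5
dec:    3  5  2  5  4  3  2  1  1  3  2  3  3  2  2  1  1
Best peak at i=12 (value 17): inc=6, dec=3, length 6+3−1 = 8.

8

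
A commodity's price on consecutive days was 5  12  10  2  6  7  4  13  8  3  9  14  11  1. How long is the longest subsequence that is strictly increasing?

6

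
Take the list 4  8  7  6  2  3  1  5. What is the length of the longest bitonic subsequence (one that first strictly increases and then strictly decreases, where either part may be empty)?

6

inc[i] = longest strictly increasing subsequence ending at i; dec[i] = longest strictly decreasing subsequence starting at i:
i:     1 2 3 4 5 6 7 8
a[i]:  4 8 7 6 2 3 1 5
inc:   1 2 2 2 1 2 1 3
dec:   3 5 4 3 2 2 1 1
Best peak at i=2 (value 8): inc=2, dec=5, length 2+5−1 = 6.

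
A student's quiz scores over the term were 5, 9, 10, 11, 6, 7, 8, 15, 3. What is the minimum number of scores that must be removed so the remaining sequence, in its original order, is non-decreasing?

4

Fewest deletions = n − (longest non-decreasing subsequence).
Patience tails:
5 → extends → [5]
9 → extends → [5, 9]
10 → extends → [5, 9, 10]
11 → extends → [5, 9, 10, 11]
6 → replaces 9 → [5, 6, 10, 11]
7 → replaces 10 → [5, 6, 7, 11]
8 → replaces 11 → [5, 6, 7, 8]
15 → extends → [5, 6, 7, 8, 15]
3 → replaces 5 → [3, 6, 7, 8, 15]
Longest non-decreasing subsequence has length 5, so deletions = 9 − 5 = 4.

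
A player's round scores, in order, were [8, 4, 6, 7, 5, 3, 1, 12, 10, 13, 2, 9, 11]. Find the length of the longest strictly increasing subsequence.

5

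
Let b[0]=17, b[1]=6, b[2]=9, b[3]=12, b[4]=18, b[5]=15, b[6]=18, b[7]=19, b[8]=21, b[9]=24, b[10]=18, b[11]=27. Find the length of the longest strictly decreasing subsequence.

2

Negate each value so 'decreasing' becomes 'increasing', then run patience tails on the negated sequence:
-17 → extends → [-17]
-6 → extends → [-17, -6]
-9 → replaces -6 → [-17, -9]
-12 → replaces -9 → [-17, -12]
-18 → replaces -17 → [-18, -12]
-15 → replaces -12 → [-18, -15]
-18 → already a tail → [-18, -15]
-19 → replaces -18 → [-19, -15]
-21 → replaces -19 → [-21, -15]
-24 → replaces -21 → [-24, -15]
-18 → replaces -15 → [-24, -18]
-27 → replaces -24 → [-27, -18]
Two tails, so the longest strictly decreasing subsequence of the original has length 2.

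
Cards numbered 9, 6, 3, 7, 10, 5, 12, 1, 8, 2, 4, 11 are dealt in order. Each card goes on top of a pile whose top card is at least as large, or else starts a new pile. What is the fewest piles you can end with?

The minimum number of non-increasing subsequences covering a sequence equals the length of its longest strictly increasing subsequence.
LIS length is 4 (e.g. 6, 7, 10, 12), so 4 piles are needed.

4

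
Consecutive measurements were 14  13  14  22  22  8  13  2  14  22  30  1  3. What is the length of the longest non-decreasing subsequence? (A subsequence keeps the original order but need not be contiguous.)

6

Let dp[i] be the length of the longest such subsequence ending at index i:
i:      1  2  3  4  5  6  7  8  9 10 11 12 13
a[i]:  14 13 14 22 22  8 13  2 14 22 30  1  3
dp:     1  1  2  3  4  1  2  1  3  5  6  1  2
Maximum dp value is 6.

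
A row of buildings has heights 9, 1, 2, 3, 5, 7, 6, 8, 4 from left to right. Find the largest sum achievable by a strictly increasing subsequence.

Let S[i] be the best sum of a strictly increasing subsequence ending at i:
i:      1  2  3  4  5  6  7  8  9
a[i]:   9  1  2  3  5  7  6  8  4
S:      9  1  3  6 11 18 17 26 10
Maximum is 26 (e.g. 1 + 2 + 3 + 5 + 7 + 8).

26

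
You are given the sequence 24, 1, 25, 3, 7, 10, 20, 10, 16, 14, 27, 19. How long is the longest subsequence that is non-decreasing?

7

Track the smallest tail for each achievable length (allowing ties):
24 → extends → [24]
1 → replaces 24 → [1]
25 → extends → [1, 25]
3 → replaces 25 → [1, 3]
7 → extends → [1, 3, 7]
10 → extends → [1, 3, 7, 10]
20 → extends → [1, 3, 7, 10, 20]
10 → replaces 20 → [1, 3, 7, 10, 10]
16 → extends → [1, 3, 7, 10, 10, 16]
14 → replaces 16 → [1, 3, 7, 10, 10, 14]
27 → extends → [1, 3, 7, 10, 10, 14, 27]
19 → replaces 27 → [1, 3, 7, 10, 10, 14, 19]
Seven tails, so the longest non-decreasing subsequence has length 7 (e.g. 1, 3, 7, 10, 10, 16, 27).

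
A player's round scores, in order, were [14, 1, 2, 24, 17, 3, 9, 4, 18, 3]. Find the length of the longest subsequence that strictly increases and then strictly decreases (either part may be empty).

inc[i] = longest strictly increasing subsequence ending at i; dec[i] = longest strictly decreasing subsequence starting at i:
i:      1  2  3  4  5  6  7  8  9 10
a[i]:  14  1  2 24 17  3  9  4 18  3
inc:    1  1  2  3  3  3  4  4  5  3
dec:    4  1  1  5  4  1  3  2  2  1
Best peak at i=4 (value 24): inc=3, dec=5, length 3+5−1 = 7.

7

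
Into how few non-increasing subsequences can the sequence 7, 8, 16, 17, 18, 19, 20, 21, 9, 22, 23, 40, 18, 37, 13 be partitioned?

The minimum number of non-increasing subsequences covering a sequence equals the length of its longest strictly increasing subsequence.
LIS length is 11 (e.g. 7, 8, 16, 17, 18, 19, 20, 21, 22, 23, 40), so 11 piles are needed.

11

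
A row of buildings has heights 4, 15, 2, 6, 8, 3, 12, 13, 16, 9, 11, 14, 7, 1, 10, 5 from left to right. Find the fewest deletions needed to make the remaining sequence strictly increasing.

Fewest deletions = n − (longest strictly increasing subsequence).
i:      1  2  3  4  5  6  7  8  9 10 11 12 13 14 15 16
a[i]:   4 15  2  6  8  3 12 13 16  9 11 14  7  1 10  5
dp:     1  2  1  2  3  2  4  5  6  4  5  6  3  1  5  3
max dp = 6, so deletions = 16 − 6 = 10.

10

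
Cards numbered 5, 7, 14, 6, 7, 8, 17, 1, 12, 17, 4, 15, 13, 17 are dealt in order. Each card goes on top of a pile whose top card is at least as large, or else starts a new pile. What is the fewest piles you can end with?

Place each on the leftmost legal pile:
5 → new pile 1 (tops now [5])
7 → new pile 2 (tops now [5, 7])
14 → new pile 3 (tops now [5, 7, 14])
6 → pile 2 (tops now [5, 6, 14])
7 → pile 3 (tops now [5, 6, 7])
8 → new pile 4 (tops now [5, 6, 7, 8])
17 → new pile 5 (tops now [5, 6, 7, 8, 17])
1 → pile 1 (tops now [1, 6, 7, 8, 17])
12 → pile 5 (tops now [1, 6, 7, 8, 12])
17 → new pile 6 (tops now [1, 6, 7, 8, 12, 17])
4 → pile 2 (tops now [1, 4, 7, 8, 12, 17])
15 → pile 6 (tops now [1, 4, 7, 8, 12, 15])
13 → pile 6 (tops now [1, 4, 7, 8, 12, 13])
17 → new pile 7 (tops now [1, 4, 7, 8, 12, 13, 17])
Seven piles.

7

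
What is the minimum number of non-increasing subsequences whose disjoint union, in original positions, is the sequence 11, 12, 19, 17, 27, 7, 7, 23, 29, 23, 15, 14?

5

Place each on the leftmost legal pile:
11 → new pile 1 (tops now [11])
12 → new pile 2 (tops now [11, 12])
19 → new pile 3 (tops now [11, 12, 19])
17 → pile 3 (tops now [11, 12, 17])
27 → new pile 4 (tops now [11, 12, 17, 27])
7 → pile 1 (tops now [7, 12, 17, 27])
7 → pile 1 (tops now [7, 12, 17, 27])
23 → pile 4 (tops now [7, 12, 17, 23])
29 → new pile 5 (tops now [7, 12, 17, 23, 29])
23 → pile 4 (tops now [7, 12, 17, 23, 29])
15 → pile 3 (tops now [7, 12, 15, 23, 29])
14 → pile 3 (tops now [7, 12, 14, 23, 29])
Five piles.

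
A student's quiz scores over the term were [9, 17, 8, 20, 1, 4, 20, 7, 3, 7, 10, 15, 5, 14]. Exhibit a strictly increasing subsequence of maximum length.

Patience tails give the LIS length; then backtrack through the dp parents:
9 → extends → [9]
17 → extends → [9, 17]
8 → replaces 9 → [8, 17]
20 → extends → [8, 17, 20]
1 → replaces 8 → [1, 17, 20]
4 → replaces 17 → [1, 4, 20]
20 → already a tail → [1, 4, 20]
7 → replaces 20 → [1, 4, 7]
3 → replaces 4 → [1, 3, 7]
7 → already a tail → [1, 3, 7]
10 → extends → [1, 3, 7, 10]
15 → extends → [1, 3, 7, 10, 15]
5 → replaces 7 → [1, 3, 5, 10, 15]
14 → replaces 15 → [1, 3, 5, 10, 14]
Length 5; one witness is 1, 4, 7, 10, 15.

1, 4, 7, 10, 15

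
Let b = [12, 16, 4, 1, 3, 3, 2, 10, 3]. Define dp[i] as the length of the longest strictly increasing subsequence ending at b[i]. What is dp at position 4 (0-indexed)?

dp[i] = 1 + max{dp[j] : j<i, b[j]<b[i]} (or 1 if no such j):
i:      0  1  2  3  4  5  6  7  8
b[i]:  12 16  4  1  3  3  2 10  3
dp:     1  2  1  1  2  2  2  3  3
At index 4 the value is 2.

2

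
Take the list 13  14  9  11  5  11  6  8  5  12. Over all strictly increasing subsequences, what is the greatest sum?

32

Let S[i] be the best sum of a strictly increasing subsequence ending at i:
i:      1  2  3  4  5  6  7  8  9 10
a[i]:  13 14  9 11  5 11  6  8  5 12
S:     13 27  9 20  5 20 11 19  5 32
Maximum is 32 (e.g. 9 + 11 + 12).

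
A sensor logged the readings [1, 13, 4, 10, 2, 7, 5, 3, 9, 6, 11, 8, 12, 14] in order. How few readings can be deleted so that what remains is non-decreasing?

Fewest deletions = n − (longest non-decreasing subsequence).
Patience tails:
1 → extends → [1]
13 → extends → [1, 13]
4 → replaces 13 → [1, 4]
10 → extends → [1, 4, 10]
2 → replaces 4 → [1, 2, 10]
7 → replaces 10 → [1, 2, 7]
5 → replaces 7 → [1, 2, 5]
3 → replaces 5 → [1, 2, 3]
9 → extends → [1, 2, 3, 9]
6 → replaces 9 → [1, 2, 3, 6]
11 → extends → [1, 2, 3, 6, 11]
8 → replaces 11 → [1, 2, 3, 6, 8]
12 → extends → [1, 2, 3, 6, 8, 12]
14 → extends → [1, 2, 3, 6, 8, 12, 14]
Longest non-decreasing subsequence has length 7, so deletions = 14 − 7 = 7.

7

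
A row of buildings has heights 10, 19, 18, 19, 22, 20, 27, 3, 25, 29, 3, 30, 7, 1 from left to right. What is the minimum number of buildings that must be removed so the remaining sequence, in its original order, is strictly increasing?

Fewest deletions = n − (longest strictly increasing subsequence).
Patience tails:
10 → extends → [10]
19 → extends → [10, 19]
18 → replaces 19 → [10, 18]
19 → extends → [10, 18, 19]
22 → extends → [10, 18, 19, 22]
20 → replaces 22 → [10, 18, 19, 20]
27 → extends → [10, 18, 19, 20, 27]
3 → replaces 10 → [3, 18, 19, 20, 27]
25 → replaces 27 → [3, 18, 19, 20, 25]
29 → extends → [3, 18, 19, 20, 25, 29]
3 → already a tail → [3, 18, 19, 20, 25, 29]
30 → extends → [3, 18, 19, 20, 25, 29, 30]
7 → replaces 18 → [3, 7, 19, 20, 25, 29, 30]
1 → replaces 3 → [1, 7, 19, 20, 25, 29, 30]
Longest strictly increasing subsequence has length 7, so deletions = 14 − 7 = 7.

7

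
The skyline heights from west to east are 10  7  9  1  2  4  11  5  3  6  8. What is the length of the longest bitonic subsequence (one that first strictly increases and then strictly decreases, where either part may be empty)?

6

inc[i] = longest strictly increasing subsequence ending at i; dec[i] = longest strictly decreasing subsequence starting at i:
i:      1  2  3  4  5  6  7  8  9 10 11
a[i]:  10  7  9  1  2  4 11  5  3  6  8
inc:    1  1  2  1  2  3  4  4  3  5  6
dec:    4  3  3  1  1  2  3  2  1  1  1
Best peak at i=7 (value 11): inc=4, dec=3, length 4+3−1 = 6.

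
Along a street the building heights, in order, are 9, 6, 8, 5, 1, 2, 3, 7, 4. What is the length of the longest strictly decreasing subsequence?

4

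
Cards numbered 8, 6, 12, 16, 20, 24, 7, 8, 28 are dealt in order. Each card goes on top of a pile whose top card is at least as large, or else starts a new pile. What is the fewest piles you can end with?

Place each on the leftmost legal pile:
8 → new pile 1 (tops now [8])
6 → pile 1 (tops now [6])
12 → new pile 2 (tops now [6, 12])
16 → new pile 3 (tops now [6, 12, 16])
20 → new pile 4 (tops now [6, 12, 16, 20])
24 → new pile 5 (tops now [6, 12, 16, 20, 24])
7 → pile 2 (tops now [6, 7, 16, 20, 24])
8 → pile 3 (tops now [6, 7, 8, 20, 24])
28 → new pile 6 (tops now [6, 7, 8, 20, 24, 28])
Six piles.

6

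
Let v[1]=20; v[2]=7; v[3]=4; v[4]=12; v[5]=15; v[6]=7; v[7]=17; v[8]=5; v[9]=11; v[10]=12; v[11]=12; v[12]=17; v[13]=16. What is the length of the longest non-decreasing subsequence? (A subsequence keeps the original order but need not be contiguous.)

Track the smallest tail for each achievable length (allowing ties):
20 → extends → [20]
7 → replaces 20 → [7]
4 → replaces 7 → [4]
12 → extends → [4, 12]
15 → extends → [4, 12, 15]
7 → replaces 12 → [4, 7, 15]
17 → extends → [4, 7, 15, 17]
5 → replaces 7 → [4, 5, 15, 17]
11 → replaces 15 → [4, 5, 11, 17]
12 → replaces 17 → [4, 5, 11, 12]
12 → extends → [4, 5, 11, 12, 12]
17 → extends → [4, 5, 11, 12, 12, 17]
16 → replaces 17 → [4, 5, 11, 12, 12, 16]
Six tails, so the longest non-decreasing subsequence has length 6 (e.g. 7, 7, 11, 12, 12, 17).

6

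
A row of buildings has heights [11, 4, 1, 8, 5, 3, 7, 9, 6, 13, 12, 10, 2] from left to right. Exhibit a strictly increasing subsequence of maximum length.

Patience tails give the LIS length; then backtrack through the dp parents:
11 → extends → [11]
4 → replaces 11 → [4]
1 → replaces 4 → [1]
8 → extends → [1, 8]
5 → replaces 8 → [1, 5]
3 → replaces 5 → [1, 3]
7 → extends → [1, 3, 7]
9 → extends → [1, 3, 7, 9]
6 → replaces 7 → [1, 3, 6, 9]
13 → extends → [1, 3, 6, 9, 13]
12 → replaces 13 → [1, 3, 6, 9, 12]
10 → replaces 12 → [1, 3, 6, 9, 10]
2 → replaces 3 → [1, 2, 6, 9, 10]
Length 5; one witness is 4, 5, 7, 9, 13.

4, 5, 7, 9, 13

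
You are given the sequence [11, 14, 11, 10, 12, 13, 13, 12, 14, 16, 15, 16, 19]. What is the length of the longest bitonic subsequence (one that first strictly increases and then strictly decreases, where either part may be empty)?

inc[i] = longest strictly increasing subsequence ending at i; dec[i] = longest strictly decreasing subsequence starting at i:
i:      1  2  3  4  5  6  7  8  9 10 11 12 13
a[i]:  11 14 11 10 12 13 13 12 14 16 15 16 19
inc:    1  2  1  1  2  3  3  2  4  5  5  6  7
dec:    2  3  2  1  1  2  2  1  1  2  1  1  1
Best peak at i=13 (value 19): inc=7, dec=1, length 7+1−1 = 7.

7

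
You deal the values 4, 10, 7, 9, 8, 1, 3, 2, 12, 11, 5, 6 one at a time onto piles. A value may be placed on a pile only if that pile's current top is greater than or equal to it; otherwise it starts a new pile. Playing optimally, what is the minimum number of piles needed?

4

Place each on the leftmost legal pile:
4 → new pile 1 (tops now [4])
10 → new pile 2 (tops now [4, 10])
7 → pile 2 (tops now [4, 7])
9 → new pile 3 (tops now [4, 7, 9])
8 → pile 3 (tops now [4, 7, 8])
1 → pile 1 (tops now [1, 7, 8])
3 → pile 2 (tops now [1, 3, 8])
2 → pile 2 (tops now [1, 2, 8])
12 → new pile 4 (tops now [1, 2, 8, 12])
11 → pile 4 (tops now [1, 2, 8, 11])
5 → pile 3 (tops now [1, 2, 5, 11])
6 → pile 4 (tops now [1, 2, 5, 6])
Four piles.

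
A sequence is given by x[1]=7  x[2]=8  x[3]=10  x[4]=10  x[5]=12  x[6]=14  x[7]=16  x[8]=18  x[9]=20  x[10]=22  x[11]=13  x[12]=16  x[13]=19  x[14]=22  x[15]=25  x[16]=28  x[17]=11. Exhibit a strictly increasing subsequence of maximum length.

7, 8, 10, 12, 14, 16, 18, 20, 22, 25, 28

Patience tails give the LIS length; then backtrack through the dp parents:
7 → extends → [7]
8 → extends → [7, 8]
10 → extends → [7, 8, 10]
10 → already a tail → [7, 8, 10]
12 → extends → [7, 8, 10, 12]
14 → extends → [7, 8, 10, 12, 14]
16 → extends → [7, 8, 10, 12, 14, 16]
18 → extends → [7, 8, 10, 12, 14, 16, 18]
20 → extends → [7, 8, 10, 12, 14, 16, 18, 20]
22 → extends → [7, 8, 10, 12, 14, 16, 18, 20, 22]
13 → replaces 14 → [7, 8, 10, 12, 13, 16, 18, 20, 22]
16 → already a tail → [7, 8, 10, 12, 13, 16, 18, 20, 22]
19 → replaces 20 → [7, 8, 10, 12, 13, 16, 18, 19, 22]
22 → already a tail → [7, 8, 10, 12, 13, 16, 18, 19, 22]
25 → extends → [7, 8, 10, 12, 13, 16, 18, 19, 22, 25]
28 → extends → [7, 8, 10, 12, 13, 16, 18, 19, 22, 25, 28]
11 → replaces 12 → [7, 8, 10, 11, 13, 16, 18, 19, 22, 25, 28]
Length 11; one witness is 7, 8, 10, 12, 14, 16, 18, 20, 22, 25, 28.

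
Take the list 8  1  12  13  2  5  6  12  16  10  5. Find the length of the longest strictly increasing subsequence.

6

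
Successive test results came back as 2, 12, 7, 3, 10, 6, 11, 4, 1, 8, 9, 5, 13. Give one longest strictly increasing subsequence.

Patience tails give the LIS length; then backtrack through the dp parents:
2 → extends → [2]
12 → extends → [2, 12]
7 → replaces 12 → [2, 7]
3 → replaces 7 → [2, 3]
10 → extends → [2, 3, 10]
6 → replaces 10 → [2, 3, 6]
11 → extends → [2, 3, 6, 11]
4 → replaces 6 → [2, 3, 4, 11]
1 → replaces 2 → [1, 3, 4, 11]
8 → replaces 11 → [1, 3, 4, 8]
9 → extends → [1, 3, 4, 8, 9]
5 → replaces 8 → [1, 3, 4, 5, 9]
13 → extends → [1, 3, 4, 5, 9, 13]
Length 6; one witness is 2, 3, 6, 8, 9, 13.

2, 3, 6, 8, 9, 13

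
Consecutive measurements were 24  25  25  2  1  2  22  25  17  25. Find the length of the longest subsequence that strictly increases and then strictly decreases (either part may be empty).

inc[i] = longest strictly increasing subsequence ending at i; dec[i] = longest strictly decreasing subsequence starting at i:
i:      1  2  3  4  5  6  7  8  9 10
a[i]:  24 25 25  2  1  2 22 25 17 25
inc:    1  2  2  1  1  2  3  4  3  4
dec:    3  3  3  2  1  1  2  2  1  1
Best peak at i=8 (value 25): inc=4, dec=2, length 4+2−1 = 5.

5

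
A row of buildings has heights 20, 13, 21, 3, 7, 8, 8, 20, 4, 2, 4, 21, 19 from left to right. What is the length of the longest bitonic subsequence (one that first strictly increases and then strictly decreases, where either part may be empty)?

6

inc[i] = longest strictly increasing subsequence ending at i; dec[i] = longest strictly decreasing subsequence starting at i:
i:      1  2  3  4  5  6  7  8  9 10 11 12 13
a[i]:  20 13 21  3  7  8  8 20  4  2  4 21 19
inc:    1  1  2  1  2  3  3  4  2  1  2  5  4
dec:    5  4  4  2  3  3  3  3  2  1  1  2  1
Best peak at i=8 (value 20): inc=4, dec=3, length 4+3−1 = 6.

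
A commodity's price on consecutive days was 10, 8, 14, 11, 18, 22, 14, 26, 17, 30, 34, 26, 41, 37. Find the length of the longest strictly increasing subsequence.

8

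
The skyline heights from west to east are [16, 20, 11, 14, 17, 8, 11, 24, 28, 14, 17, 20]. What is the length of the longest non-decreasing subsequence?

5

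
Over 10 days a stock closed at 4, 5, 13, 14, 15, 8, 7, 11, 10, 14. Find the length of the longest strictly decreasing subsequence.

Let dp[i] be the longest strictly decreasing subsequence ending at i:
i:      1  2  3  4  5  6  7  8  9 10
a[i]:   4  5 13 14 15  8  7 11 10 14
dp:     1  1  1  1  1  2  3  2  3  2
Maximum is 3.

3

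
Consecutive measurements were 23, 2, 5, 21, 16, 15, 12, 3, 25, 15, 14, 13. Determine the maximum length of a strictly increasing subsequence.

4

Let dp[i] be the length of the longest such subsequence ending at index i:
i:      1  2  3  4  5  6  7  8  9 10 11 12
a[i]:  23  2  5 21 16 15 12  3 25 15 14 13
dp:     1  1  2  3  3  3  3  2  4  4  4  4
Maximum dp value is 4.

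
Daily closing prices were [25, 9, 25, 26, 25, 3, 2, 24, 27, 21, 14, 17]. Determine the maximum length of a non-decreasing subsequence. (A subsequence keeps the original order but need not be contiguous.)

4

Track the smallest tail for each achievable length (allowing ties):
25 → extends → [25]
9 → replaces 25 → [9]
25 → extends → [9, 25]
26 → extends → [9, 25, 26]
25 → replaces 26 → [9, 25, 25]
3 → replaces 9 → [3, 25, 25]
2 → replaces 3 → [2, 25, 25]
24 → replaces 25 → [2, 24, 25]
27 → extends → [2, 24, 25, 27]
21 → replaces 24 → [2, 21, 25, 27]
14 → replaces 21 → [2, 14, 25, 27]
17 → replaces 25 → [2, 14, 17, 27]
Four tails, so the longest non-decreasing subsequence has length 4 (e.g. 25, 25, 26, 27).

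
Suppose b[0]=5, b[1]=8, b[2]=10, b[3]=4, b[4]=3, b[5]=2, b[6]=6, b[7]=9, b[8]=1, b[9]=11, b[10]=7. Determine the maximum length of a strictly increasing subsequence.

Let dp[i] be the length of the longest such subsequence ending at index i:
i:      0  1  2  3  4  5  6  7  8  9 10
b[i]:   5  8 10  4  3  2  6  9  1 11  7
dp:     1  2  3  1  1  1  2  3  1  4  3
Maximum dp value is 4.

4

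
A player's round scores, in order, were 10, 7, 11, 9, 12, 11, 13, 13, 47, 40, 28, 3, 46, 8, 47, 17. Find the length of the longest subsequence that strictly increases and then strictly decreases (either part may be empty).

inc[i] = longest strictly increasing subsequence ending at i; dec[i] = longest strictly decreasing subsequence starting at i:
i:      1  2  3  4  5  6  7  8  9 10 11 12 13 14 15 16
a[i]:  10  7 11  9 12 11 13 13 47 40 28  3 46  8 47 17
inc:    1  1  2  2  3  3  4  4  5  5  5  1  6  2  7  5
dec:    3  2  3  2  3  2  2  2  4  3  2  1  2  1  2  1
Best peak at i=9 (value 47): inc=5, dec=4, length 5+4−1 = 8.

8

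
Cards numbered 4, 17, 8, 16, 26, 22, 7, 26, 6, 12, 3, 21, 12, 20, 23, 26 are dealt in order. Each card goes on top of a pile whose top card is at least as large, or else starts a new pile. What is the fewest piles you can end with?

Place each on the leftmost legal pile:
4 → new pile 1 (tops now [4])
17 → new pile 2 (tops now [4, 17])
8 → pile 2 (tops now [4, 8])
16 → new pile 3 (tops now [4, 8, 16])
26 → new pile 4 (tops now [4, 8, 16, 26])
22 → pile 4 (tops now [4, 8, 16, 22])
7 → pile 2 (tops now [4, 7, 16, 22])
26 → new pile 5 (tops now [4, 7, 16, 22, 26])
6 → pile 2 (tops now [4, 6, 16, 22, 26])
12 → pile 3 (tops now [4, 6, 12, 22, 26])
3 → pile 1 (tops now [3, 6, 12, 22, 26])
21 → pile 4 (tops now [3, 6, 12, 21, 26])
12 → pile 3 (tops now [3, 6, 12, 21, 26])
20 → pile 4 (tops now [3, 6, 12, 20, 26])
23 → pile 5 (tops now [3, 6, 12, 20, 23])
26 → new pile 6 (tops now [3, 6, 12, 20, 23, 26])
Six piles.

6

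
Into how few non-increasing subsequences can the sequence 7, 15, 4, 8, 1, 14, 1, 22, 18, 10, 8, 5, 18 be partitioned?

Place each on the leftmost legal pile:
7 → new pile 1 (tops now [7])
15 → new pile 2 (tops now [7, 15])
4 → pile 1 (tops now [4, 15])
8 → pile 2 (tops now [4, 8])
1 → pile 1 (tops now [1, 8])
14 → new pile 3 (tops now [1, 8, 14])
1 → pile 1 (tops now [1, 8, 14])
22 → new pile 4 (tops now [1, 8, 14, 22])
18 → pile 4 (tops now [1, 8, 14, 18])
10 → pile 3 (tops now [1, 8, 10, 18])
8 → pile 2 (tops now [1, 8, 10, 18])
5 → pile 2 (tops now [1, 5, 10, 18])
18 → pile 4 (tops now [1, 5, 10, 18])
Four piles.

4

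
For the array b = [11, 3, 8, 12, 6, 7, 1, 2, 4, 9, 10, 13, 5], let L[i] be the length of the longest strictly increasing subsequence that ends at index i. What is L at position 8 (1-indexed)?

2

dp[i] = 1 + max{dp[j] : j<i, b[j]<b[i]} (or 1 if no such j):
i:      1  2  3  4  5  6  7  8  9 10 11 12 13
b[i]:  11  3  8 12  6  7  1  2  4  9 10 13  5
dp:     1  1  2  3  2  3  1  2  3  4  5  6  4
At index 8 the value is 2.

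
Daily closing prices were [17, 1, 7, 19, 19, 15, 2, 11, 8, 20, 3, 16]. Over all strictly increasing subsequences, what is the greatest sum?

Let S[i] be the best sum of a strictly increasing subsequence ending at i:
i:      1  2  3  4  5  6  7  8  9 10 11 12
a[i]:  17  1  7 19 19 15  2 11  8 20  3 16
S:     17  1  8 36 36 23  3 19 16 56  6 39
Maximum is 56 (e.g. 17 + 19 + 20).

56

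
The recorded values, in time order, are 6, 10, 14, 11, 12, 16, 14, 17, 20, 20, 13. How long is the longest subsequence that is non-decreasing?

8

Let dp[i] be the length of the longest such subsequence ending at index i:
i:      1  2  3  4  5  6  7  8  9 10 11
a[i]:   6 10 14 11 12 16 14 17 20 20 13
dp:     1  2  3  3  4  5  5  6  7  8  5
Maximum dp value is 8.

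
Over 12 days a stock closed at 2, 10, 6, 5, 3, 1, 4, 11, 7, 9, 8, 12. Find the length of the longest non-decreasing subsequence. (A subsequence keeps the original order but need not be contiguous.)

6

Track the smallest tail for each achievable length (allowing ties):
2 → extends → [2]
10 → extends → [2, 10]
6 → replaces 10 → [2, 6]
5 → replaces 6 → [2, 5]
3 → replaces 5 → [2, 3]
1 → replaces 2 → [1, 3]
4 → extends → [1, 3, 4]
11 → extends → [1, 3, 4, 11]
7 → replaces 11 → [1, 3, 4, 7]
9 → extends → [1, 3, 4, 7, 9]
8 → replaces 9 → [1, 3, 4, 7, 8]
12 → extends → [1, 3, 4, 7, 8, 12]
Six tails, so the longest non-decreasing subsequence has length 6 (e.g. 2, 3, 4, 7, 9, 12).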